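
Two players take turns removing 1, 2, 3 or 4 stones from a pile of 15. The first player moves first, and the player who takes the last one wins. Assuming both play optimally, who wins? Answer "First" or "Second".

Compute winning (W) and losing (L) positions by backward induction:
i:   0  1  2  3  4  5  6  7  8  9 10 11 12 13 14 15
     L  W  W  W  W  L  W  W  W  W  L  W  W  W  W  L
Position 15 is L, so the second player wins.

Second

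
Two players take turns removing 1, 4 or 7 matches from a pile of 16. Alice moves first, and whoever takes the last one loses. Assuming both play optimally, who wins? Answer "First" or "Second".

Positions where the player to move wins (W) vs loses (L):
i:   0  1  2  3  4  5  6  7  8  9 10 11 12 13 14 15 16
     W  L  W  L  W  W  L  W  W  L  W  L  W  W  L  W  W
Position 16 is W, so the first player wins.

First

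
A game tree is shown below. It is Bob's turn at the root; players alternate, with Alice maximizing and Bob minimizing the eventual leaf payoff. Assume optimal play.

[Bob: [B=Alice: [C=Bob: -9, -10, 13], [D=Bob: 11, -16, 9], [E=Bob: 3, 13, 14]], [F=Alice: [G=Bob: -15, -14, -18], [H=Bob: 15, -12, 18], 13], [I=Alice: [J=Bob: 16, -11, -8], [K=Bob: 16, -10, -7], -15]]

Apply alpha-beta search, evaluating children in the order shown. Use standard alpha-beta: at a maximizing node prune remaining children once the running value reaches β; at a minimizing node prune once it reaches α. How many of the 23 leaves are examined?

C [α=-∞,β=+∞]: v=-10
D [α=-10,β=+∞]: v=-16 after child 2 ≤ α → α-cutoff, skip 1
E [α=-10,β=+∞]: v=3
B [α=-∞,β=+∞]: v=3
G [α=-∞,β=3]: v=-18
H [α=-18,β=3]: v=-12
F [α=-∞,β=3]: v=13
J [α=-∞,β=3]: v=-11
K [α=-11,β=3]: v=-10
I [α=-∞,β=3]: v=-10
Root [α=-∞,β=+∞]: v=-10
Leaves evaluated: 22 of 23.

22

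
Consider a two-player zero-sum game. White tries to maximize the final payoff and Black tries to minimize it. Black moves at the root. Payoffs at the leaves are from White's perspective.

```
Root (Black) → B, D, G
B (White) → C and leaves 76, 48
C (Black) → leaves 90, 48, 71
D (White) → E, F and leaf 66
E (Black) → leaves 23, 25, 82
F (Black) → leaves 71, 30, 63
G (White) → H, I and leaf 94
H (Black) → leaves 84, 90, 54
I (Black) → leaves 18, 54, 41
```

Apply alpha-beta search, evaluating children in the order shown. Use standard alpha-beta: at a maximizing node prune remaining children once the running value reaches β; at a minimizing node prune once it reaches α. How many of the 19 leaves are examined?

C [α=-∞,β=+∞]: v=48
B [α=-∞,β=+∞]: v=76
E [α=-∞,β=76]: v=23
F [α=23,β=76]: v=30
D [α=-∞,β=76]: v=66
H [α=-∞,β=66]: v=54
I [α=54,β=66]: v=18 after child 1 ≤ α → α-cutoff, skip 2
G [α=-∞,β=66]: v=94
Root [α=-∞,β=+∞]: v=66
Leaves evaluated: 17 of 19.

17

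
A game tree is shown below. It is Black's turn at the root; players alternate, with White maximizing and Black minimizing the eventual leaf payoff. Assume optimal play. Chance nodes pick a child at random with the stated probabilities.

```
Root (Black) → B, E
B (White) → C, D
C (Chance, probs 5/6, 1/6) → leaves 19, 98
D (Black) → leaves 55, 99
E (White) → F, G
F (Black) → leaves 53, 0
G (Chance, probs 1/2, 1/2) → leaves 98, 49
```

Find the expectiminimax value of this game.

C (Chance): 5/6·19 + 1/6·98 = 32.17
D (Black): min(55, 99) = 55
B (White): max(32.17, 55) = 55
F (Black): min(53, 0) = 0
G (Chance): 1/2·98 + 1/2·49 = 73.5
E (White): max(0, 73.5) = 73.5
Root (Black): min(55, 73.5) = 55

55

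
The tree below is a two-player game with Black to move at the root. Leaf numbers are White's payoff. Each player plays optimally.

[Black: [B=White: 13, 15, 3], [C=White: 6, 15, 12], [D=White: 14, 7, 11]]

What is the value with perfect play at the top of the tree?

B (White): max(13, 15, 3) = 15
C (White): max(6, 15, 12) = 15
D (White): max(14, 7, 11) = 14
Root (Black): min(15, 15, 14) = 14

14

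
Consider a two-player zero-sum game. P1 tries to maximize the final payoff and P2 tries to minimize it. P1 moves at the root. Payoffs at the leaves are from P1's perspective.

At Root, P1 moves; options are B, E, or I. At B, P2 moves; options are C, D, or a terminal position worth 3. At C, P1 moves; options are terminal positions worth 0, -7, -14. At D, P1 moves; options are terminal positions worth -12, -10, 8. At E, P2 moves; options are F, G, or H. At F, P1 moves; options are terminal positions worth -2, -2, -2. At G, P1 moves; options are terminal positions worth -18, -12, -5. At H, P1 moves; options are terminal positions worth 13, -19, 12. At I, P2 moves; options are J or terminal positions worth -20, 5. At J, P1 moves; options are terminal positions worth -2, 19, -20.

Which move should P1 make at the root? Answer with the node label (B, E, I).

B

C (P1): max(0, -7, -14) = 0
D (P1): max(-12, -10, 8) = 8
B (P2): min(0, 8, 3) = 0
F (P1): max(-2, -2, -2) = -2
G (P1): max(-18, -12, -5) = -5
H (P1): max(13, -19, 12) = 13
E (P2): min(-2, -5, 13) = -5
J (P1): max(-2, 19, -20) = 19
I (P2): min(19, -20, 5) = -20
Root (P1): max(0, -5, -20) = 0
P1 picks the child with the highest value: B (value 0).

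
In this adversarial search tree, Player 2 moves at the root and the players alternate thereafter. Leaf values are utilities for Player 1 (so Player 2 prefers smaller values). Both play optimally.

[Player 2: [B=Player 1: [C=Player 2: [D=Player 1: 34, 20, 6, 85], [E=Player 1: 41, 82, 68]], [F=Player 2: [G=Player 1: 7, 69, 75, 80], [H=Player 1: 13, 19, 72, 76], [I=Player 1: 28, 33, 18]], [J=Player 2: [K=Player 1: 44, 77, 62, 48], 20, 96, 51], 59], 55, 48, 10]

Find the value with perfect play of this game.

10

D (Player 1): max(34, 20, 6, 85) = 85
E (Player 1): max(41, 82, 68) = 82
C (Player 2): min(85, 82) = 82
G (Player 1): max(7, 69, 75, 80) = 80
H (Player 1): max(13, 19, 72, 76) = 76
I (Player 1): max(28, 33, 18) = 33
F (Player 2): min(80, 76, 33) = 33
K (Player 1): max(44, 77, 62, 48) = 77
J (Player 2): min(77, 20, 96, 51) = 20
B (Player 1): max(82, 33, 20, 59) = 82
Root (Player 2): min(82, 55, 48, 10) = 10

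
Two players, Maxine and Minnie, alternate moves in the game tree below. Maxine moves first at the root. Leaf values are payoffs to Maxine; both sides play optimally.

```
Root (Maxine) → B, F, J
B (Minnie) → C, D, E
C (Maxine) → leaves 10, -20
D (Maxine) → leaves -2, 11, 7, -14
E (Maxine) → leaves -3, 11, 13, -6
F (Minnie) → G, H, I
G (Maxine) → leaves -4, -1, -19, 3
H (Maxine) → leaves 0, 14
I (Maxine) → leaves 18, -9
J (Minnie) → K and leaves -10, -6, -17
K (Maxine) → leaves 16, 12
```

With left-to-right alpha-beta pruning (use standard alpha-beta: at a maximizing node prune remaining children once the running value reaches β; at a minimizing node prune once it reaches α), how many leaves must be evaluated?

C [α=-∞,β=+∞]: v=10
D [α=-∞,β=10]: v=11 after child 2 ≥ β → β-cutoff, skip 2
E [α=-∞,β=10]: v=11 after child 2 ≥ β → β-cutoff, skip 2
B [α=-∞,β=+∞]: v=10
G [α=10,β=+∞]: v=3
F [α=10,β=+∞]: v=3 after child 1 ≤ α → α-cutoff, skip 2
K [α=10,β=+∞]: v=16
J [α=10,β=+∞]: v=-10 after child 2 ≤ α → α-cutoff, skip 2
Root [α=-∞,β=+∞]: v=10
Leaves evaluated: 13 of 23.

13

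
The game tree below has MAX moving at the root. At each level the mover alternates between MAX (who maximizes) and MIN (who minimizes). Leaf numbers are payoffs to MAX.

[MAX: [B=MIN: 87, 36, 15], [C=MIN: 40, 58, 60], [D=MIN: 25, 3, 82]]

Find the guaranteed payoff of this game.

B (MIN): min(87, 36, 15) = 15
C (MIN): min(40, 58, 60) = 40
D (MIN): min(25, 3, 82) = 3
Root (MAX): max(15, 40, 3) = 40

40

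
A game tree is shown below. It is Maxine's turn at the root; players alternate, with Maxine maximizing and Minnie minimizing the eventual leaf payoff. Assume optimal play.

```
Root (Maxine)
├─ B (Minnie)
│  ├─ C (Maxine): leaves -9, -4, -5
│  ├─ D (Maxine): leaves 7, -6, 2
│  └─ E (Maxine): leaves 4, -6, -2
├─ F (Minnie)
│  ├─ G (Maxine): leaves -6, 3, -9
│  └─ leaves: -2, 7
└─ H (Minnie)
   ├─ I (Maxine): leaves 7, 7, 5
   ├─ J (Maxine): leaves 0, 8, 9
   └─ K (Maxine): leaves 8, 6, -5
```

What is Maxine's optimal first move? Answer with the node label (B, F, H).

C (Maxine): max(-9, -4, -5) = -4
D (Maxine): max(7, -6, 2) = 7
E (Maxine): max(4, -6, -2) = 4
B (Minnie): min(-4, 7, 4) = -4
G (Maxine): max(-6, 3, -9) = 3
F (Minnie): min(3, -2, 7) = -2
I (Maxine): max(7, 7, 5) = 7
J (Maxine): max(0, 8, 9) = 9
K (Maxine): max(8, 6, -5) = 8
H (Minnie): min(7, 9, 8) = 7
Root (Maxine): max(-4, -2, 7) = 7
Maxine picks the child with the highest value: H (value 7).

H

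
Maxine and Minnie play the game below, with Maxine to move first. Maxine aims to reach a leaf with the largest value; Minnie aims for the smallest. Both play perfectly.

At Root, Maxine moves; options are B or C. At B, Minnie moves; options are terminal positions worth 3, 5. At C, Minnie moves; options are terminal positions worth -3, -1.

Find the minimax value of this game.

B (Minnie): min(3, 5) = 3
C (Minnie): min(-3, -1) = -3
Root (Maxine): max(3, -3) = 3

3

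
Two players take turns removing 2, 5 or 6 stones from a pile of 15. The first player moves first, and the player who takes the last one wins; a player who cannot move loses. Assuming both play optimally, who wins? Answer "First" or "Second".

i:   0  1  2  3  4  5  6  7  8  9 10 11 12 13 14 15
     L  L  W  W  L  W  W  W  L  W  W  L  L  W  W  L
Position 15 is L, so the second player wins.

Second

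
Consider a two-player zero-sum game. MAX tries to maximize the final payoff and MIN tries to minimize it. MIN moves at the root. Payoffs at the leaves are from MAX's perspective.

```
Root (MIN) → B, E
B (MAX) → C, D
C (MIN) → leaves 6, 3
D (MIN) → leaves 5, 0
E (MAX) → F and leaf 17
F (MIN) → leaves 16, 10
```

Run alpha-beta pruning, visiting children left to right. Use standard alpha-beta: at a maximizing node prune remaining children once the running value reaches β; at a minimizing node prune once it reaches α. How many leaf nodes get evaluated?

C [α=-∞,β=+∞]: v=3
D [α=3,β=+∞]: v=0
B [α=-∞,β=+∞]: v=3
F [α=-∞,β=3]: v=10
E [α=-∞,β=3]: v=10 after child 1 ≥ β → β-cutoff, skip 1
Root [α=-∞,β=+∞]: v=3
Leaves evaluated: 6 of 7.

6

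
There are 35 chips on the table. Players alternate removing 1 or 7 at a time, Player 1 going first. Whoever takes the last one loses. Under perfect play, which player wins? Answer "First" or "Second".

Second

Positions where the player to move wins (W) vs loses (L):
i:   0  1  2  3  4  5  6  7  8  9 10 11 12 13 14 15 16 17 18 19 20 21 22 23 24 25 26 27 28 29 30 31 32 33 34 35
     W  L  W  L  W  L  W  L  W  L  W  L  W  L  W  L  W  L  W  L  W  L  W  L  W  L  W  L  W  L  W  L  W  L  W  L
Position 35 is L, so the second player wins.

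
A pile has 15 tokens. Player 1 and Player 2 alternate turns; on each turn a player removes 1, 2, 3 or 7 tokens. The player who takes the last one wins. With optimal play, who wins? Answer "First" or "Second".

Positions where the player to move wins (W) vs loses (L):
i:   0  1  2  3  4  5  6  7  8  9 10 11 12 13 14 15
     L  W  W  W  L  W  W  W  L  W  W  W  L  W  W  W
Position 15 is W, so the first player wins.

First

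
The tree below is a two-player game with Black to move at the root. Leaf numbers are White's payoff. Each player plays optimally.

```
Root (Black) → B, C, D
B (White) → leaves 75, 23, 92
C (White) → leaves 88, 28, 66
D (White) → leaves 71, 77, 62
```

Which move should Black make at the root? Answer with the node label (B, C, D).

D

B (White): max(75, 23, 92) = 92
C (White): max(88, 28, 66) = 88
D (White): max(71, 77, 62) = 77
Root (Black): min(92, 88, 77) = 77
Black picks the child with the lowest value: D (value 77).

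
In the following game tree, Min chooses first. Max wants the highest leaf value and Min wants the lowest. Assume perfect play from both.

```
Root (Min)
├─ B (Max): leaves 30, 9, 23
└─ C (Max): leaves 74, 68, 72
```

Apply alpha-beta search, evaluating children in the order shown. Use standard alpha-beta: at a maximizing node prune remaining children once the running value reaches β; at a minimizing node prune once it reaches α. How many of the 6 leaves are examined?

4

B [α=-∞,β=+∞]: v=30
C [α=-∞,β=30]: v=74 after child 1 ≥ β → β-cutoff, skip 2
Root [α=-∞,β=+∞]: v=30
Leaves evaluated: 4 of 6.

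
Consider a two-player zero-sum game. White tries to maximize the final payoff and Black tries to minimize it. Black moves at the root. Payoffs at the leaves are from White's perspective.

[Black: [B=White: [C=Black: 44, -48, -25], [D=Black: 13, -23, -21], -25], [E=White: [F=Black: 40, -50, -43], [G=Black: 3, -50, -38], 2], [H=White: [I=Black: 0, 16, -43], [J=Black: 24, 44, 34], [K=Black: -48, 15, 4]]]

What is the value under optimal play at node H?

24

I: min(0, 16, -43) = -43
J: min(24, 44, 34) = 24
K: min(-48, 15, 4) = -48
H: max(-43, 24, -48) = 24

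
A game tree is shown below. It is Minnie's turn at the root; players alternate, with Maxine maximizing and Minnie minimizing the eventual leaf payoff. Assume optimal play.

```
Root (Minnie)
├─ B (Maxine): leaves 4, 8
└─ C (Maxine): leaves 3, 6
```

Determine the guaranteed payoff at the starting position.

B (Maxine): max(4, 8) = 8
C (Maxine): max(3, 6) = 6
Root (Minnie): min(8, 6) = 6

6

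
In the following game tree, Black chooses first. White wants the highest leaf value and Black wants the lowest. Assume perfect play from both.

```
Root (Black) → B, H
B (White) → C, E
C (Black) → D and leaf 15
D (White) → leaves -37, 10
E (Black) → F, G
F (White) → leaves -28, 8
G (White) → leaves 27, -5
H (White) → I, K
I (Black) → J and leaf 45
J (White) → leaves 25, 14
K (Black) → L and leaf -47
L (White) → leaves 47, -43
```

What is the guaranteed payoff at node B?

D: max(-37, 10) = 10
C: min(10, 15) = 10
F: max(-28, 8) = 8
G: max(27, -5) = 27
E: min(8, 27) = 8
B: max(10, 8) = 10

10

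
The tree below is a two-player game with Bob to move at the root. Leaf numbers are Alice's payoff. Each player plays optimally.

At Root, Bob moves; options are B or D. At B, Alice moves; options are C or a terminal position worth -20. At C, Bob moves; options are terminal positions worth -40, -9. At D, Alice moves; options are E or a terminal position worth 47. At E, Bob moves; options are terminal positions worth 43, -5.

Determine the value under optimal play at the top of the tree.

-20

C (Bob): min(-40, -9) = -40
B (Alice): max(-40, -20) = -20
E (Bob): min(43, -5) = -5
D (Alice): max(-5, 47) = 47
Root (Bob): min(-20, 47) = -20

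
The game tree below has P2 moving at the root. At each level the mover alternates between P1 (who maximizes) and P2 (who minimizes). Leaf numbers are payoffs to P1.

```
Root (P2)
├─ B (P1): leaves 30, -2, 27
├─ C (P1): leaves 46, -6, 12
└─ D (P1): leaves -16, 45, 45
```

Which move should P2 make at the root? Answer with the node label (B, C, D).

B

B (P1): max(30, -2, 27) = 30
C (P1): max(46, -6, 12) = 46
D (P1): max(-16, 45, 45) = 45
Root (P2): min(30, 46, 45) = 30
P2 picks the child with the lowest value: B (value 30).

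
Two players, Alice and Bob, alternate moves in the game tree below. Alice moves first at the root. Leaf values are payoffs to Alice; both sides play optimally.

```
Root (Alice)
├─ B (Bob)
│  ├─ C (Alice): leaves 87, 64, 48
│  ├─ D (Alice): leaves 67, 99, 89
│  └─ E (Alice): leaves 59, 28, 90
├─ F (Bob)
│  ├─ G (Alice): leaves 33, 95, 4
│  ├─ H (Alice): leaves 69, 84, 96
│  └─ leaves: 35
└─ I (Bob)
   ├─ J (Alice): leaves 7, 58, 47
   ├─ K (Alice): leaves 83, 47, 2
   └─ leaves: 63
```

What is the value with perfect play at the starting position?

C (Alice): max(87, 64, 48) = 87
D (Alice): max(67, 99, 89) = 99
E (Alice): max(59, 28, 90) = 90
B (Bob): min(87, 99, 90) = 87
G (Alice): max(33, 95, 4) = 95
H (Alice): max(69, 84, 96) = 96
F (Bob): min(95, 96, 35) = 35
J (Alice): max(7, 58, 47) = 58
K (Alice): max(83, 47, 2) = 83
I (Bob): min(58, 83, 63) = 58
Root (Alice): max(87, 35, 58) = 87

87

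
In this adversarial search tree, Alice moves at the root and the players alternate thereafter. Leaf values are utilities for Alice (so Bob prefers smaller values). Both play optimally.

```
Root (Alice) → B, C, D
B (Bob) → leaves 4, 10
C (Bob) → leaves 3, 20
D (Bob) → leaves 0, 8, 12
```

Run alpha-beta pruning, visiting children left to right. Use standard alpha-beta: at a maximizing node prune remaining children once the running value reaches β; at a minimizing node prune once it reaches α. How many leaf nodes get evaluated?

4

B [α=-∞,β=+∞]: v=4
C [α=4,β=+∞]: v=3 after child 1 ≤ α → α-cutoff, skip 1
D [α=4,β=+∞]: v=0 after child 1 ≤ α → α-cutoff, skip 2
Root [α=-∞,β=+∞]: v=4
Leaves evaluated: 4 of 7.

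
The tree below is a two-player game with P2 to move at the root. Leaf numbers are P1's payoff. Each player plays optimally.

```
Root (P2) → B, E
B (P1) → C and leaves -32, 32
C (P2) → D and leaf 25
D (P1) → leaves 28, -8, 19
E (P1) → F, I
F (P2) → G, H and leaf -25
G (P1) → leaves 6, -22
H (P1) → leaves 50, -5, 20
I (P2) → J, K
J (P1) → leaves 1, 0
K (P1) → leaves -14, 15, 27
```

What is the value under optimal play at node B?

32

D: max(28, -8, 19) = 28
C: min(28, 25) = 25
B: max(25, -32, 32) = 32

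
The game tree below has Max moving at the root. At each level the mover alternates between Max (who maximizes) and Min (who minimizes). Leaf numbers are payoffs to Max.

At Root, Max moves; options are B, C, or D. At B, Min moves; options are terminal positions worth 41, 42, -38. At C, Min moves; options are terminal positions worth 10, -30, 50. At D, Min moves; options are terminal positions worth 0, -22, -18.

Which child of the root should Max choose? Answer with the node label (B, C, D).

D

B (Min): min(41, 42, -38) = -38
C (Min): min(10, -30, 50) = -30
D (Min): min(0, -22, -18) = -22
Root (Max): max(-38, -30, -22) = -22
Max picks the child with the highest value: D (value -22).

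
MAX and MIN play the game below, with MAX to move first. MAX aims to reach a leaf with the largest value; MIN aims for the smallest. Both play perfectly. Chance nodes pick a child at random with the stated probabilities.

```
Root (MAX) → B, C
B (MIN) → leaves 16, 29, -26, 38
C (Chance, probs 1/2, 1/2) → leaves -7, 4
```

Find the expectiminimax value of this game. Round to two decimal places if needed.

B (MIN): min(16, 29, -26, 38) = -26
C (Chance): 1/2·-7 + 1/2·4 = -1.5
Root (MAX): max(-26, -1.5) = -1.5

-1.5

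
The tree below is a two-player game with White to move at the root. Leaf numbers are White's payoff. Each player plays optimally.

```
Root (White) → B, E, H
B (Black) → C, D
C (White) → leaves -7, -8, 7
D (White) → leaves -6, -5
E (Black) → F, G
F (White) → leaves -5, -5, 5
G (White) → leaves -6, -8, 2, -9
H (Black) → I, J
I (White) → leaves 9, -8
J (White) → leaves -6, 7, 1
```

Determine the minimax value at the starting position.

C (White): max(-7, -8, 7) = 7
D (White): max(-6, -5) = -5
B (Black): min(7, -5) = -5
F (White): max(-5, -5, 5) = 5
G (White): max(-6, -8, 2, -9) = 2
E (Black): min(5, 2) = 2
I (White): max(9, -8) = 9
J (White): max(-6, 7, 1) = 7
H (Black): min(9, 7) = 7
Root (White): max(-5, 2, 7) = 7

7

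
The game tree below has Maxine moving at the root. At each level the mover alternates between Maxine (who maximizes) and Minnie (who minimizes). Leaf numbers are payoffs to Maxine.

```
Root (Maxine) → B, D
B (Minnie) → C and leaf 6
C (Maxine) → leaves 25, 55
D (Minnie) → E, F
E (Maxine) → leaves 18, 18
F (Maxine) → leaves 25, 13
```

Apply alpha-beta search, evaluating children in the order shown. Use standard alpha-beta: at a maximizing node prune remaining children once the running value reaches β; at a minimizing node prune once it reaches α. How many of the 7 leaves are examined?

C [α=-∞,β=+∞]: v=55
B [α=-∞,β=+∞]: v=6
E [α=6,β=+∞]: v=18
F [α=6,β=18]: v=25 after child 1 ≥ β → β-cutoff, skip 1
D [α=6,β=+∞]: v=18
Root [α=-∞,β=+∞]: v=18
Leaves evaluated: 6 of 7.

6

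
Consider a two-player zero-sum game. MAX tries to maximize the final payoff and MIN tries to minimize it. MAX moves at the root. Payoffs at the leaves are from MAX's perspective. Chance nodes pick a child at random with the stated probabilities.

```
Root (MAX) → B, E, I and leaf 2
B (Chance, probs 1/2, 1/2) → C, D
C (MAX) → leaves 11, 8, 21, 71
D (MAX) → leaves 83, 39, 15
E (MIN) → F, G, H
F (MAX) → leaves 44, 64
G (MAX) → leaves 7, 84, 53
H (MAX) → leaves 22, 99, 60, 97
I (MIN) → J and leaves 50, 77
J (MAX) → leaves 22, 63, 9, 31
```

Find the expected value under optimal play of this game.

C (MAX): max(11, 8, 21, 71) = 71
D (MAX): max(83, 39, 15) = 83
B (Chance): 1/2·71 + 1/2·83 = 77
F (MAX): max(44, 64) = 64
G (MAX): max(7, 84, 53) = 84
H (MAX): max(22, 99, 60, 97) = 99
E (MIN): min(64, 84, 99) = 64
J (MAX): max(22, 63, 9, 31) = 63
I (MIN): min(63, 50, 77) = 50
Root (MAX): max(77, 64, 50, 2) = 77

77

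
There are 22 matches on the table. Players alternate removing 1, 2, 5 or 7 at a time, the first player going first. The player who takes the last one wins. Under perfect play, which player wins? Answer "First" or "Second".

First

Positions where the player to move wins (W) vs loses (L):
i:   0  1  2  3  4  5  6  7  8  9 10 11 12 13 14 15 16 17 18 19 20 21 22
     L  W  W  L  W  W  L  W  W  L  W  W  L  W  W  L  W  W  L  W  W  L  W
Position 22 is W, so the first player wins.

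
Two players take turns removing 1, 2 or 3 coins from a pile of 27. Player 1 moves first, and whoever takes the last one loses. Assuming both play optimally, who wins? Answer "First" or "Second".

First

Positions where the player to move wins (W) vs loses (L):
i:   0  1  2  3  4  5  6  7  8  9 10 11 12 13 14 15 16 17 18 19 20 21 22 23 24 25 26 27
     W  L  W  W  W  L  W  W  W  L  W  W  W  L  W  W  W  L  W  W  W  L  W  W  W  L  W  W
Position 27 is W, so the first player wins.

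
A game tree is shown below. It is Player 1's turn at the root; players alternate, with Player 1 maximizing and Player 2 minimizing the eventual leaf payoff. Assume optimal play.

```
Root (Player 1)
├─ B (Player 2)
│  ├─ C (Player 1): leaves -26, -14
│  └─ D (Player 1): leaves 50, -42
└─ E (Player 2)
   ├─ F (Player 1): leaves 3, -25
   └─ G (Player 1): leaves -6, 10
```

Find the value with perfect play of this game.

C (Player 1): max(-26, -14) = -14
D (Player 1): max(50, -42) = 50
B (Player 2): min(-14, 50) = -14
F (Player 1): max(3, -25) = 3
G (Player 1): max(-6, 10) = 10
E (Player 2): min(3, 10) = 3
Root (Player 1): max(-14, 3) = 3

3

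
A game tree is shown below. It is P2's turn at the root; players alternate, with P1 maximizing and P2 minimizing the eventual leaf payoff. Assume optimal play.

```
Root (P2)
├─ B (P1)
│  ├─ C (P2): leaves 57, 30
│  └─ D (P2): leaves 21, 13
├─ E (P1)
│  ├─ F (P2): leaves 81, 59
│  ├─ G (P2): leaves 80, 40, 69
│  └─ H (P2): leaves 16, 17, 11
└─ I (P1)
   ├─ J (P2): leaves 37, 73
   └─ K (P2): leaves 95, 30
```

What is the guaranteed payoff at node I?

37

J: min(37, 73) = 37
K: min(95, 30) = 30
I: max(37, 30) = 37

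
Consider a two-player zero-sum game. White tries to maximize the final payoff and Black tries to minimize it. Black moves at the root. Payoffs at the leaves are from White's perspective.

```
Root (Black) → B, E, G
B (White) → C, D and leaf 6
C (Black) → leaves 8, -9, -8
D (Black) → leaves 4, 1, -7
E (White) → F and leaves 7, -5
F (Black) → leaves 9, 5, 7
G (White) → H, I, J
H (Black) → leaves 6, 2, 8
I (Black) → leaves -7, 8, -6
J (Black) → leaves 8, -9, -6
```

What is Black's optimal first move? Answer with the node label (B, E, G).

G

C (Black): min(8, -9, -8) = -9
D (Black): min(4, 1, -7) = -7
B (White): max(-9, -7, 6) = 6
F (Black): min(9, 5, 7) = 5
E (White): max(5, 7, -5) = 7
H (Black): min(6, 2, 8) = 2
I (Black): min(-7, 8, -6) = -7
J (Black): min(8, -9, -6) = -9
G (White): max(2, -7, -9) = 2
Root (Black): min(6, 7, 2) = 2
Black picks the child with the lowest value: G (value 2).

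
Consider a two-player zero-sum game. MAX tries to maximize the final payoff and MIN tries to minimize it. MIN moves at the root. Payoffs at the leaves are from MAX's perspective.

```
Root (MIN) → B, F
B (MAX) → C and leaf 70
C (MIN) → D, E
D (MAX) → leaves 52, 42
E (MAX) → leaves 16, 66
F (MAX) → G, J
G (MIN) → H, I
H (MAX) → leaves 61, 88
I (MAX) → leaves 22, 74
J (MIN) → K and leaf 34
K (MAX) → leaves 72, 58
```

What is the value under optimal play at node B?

70

D: max(52, 42) = 52
E: max(16, 66) = 66
C: min(52, 66) = 52
B: max(52, 70) = 70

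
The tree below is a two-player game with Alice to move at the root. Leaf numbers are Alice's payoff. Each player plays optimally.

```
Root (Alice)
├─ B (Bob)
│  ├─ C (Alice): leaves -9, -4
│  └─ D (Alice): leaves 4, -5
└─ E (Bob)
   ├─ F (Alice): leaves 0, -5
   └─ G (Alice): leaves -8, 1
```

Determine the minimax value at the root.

0

C (Alice): max(-9, -4) = -4
D (Alice): max(4, -5) = 4
B (Bob): min(-4, 4) = -4
F (Alice): max(0, -5) = 0
G (Alice): max(-8, 1) = 1
E (Bob): min(0, 1) = 0
Root (Alice): max(-4, 0) = 0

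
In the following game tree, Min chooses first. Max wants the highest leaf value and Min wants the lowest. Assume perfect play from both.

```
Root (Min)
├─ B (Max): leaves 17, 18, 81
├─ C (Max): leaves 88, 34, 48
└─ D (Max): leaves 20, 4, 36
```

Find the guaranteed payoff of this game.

36

B (Max): max(17, 18, 81) = 81
C (Max): max(88, 34, 48) = 88
D (Max): max(20, 4, 36) = 36
Root (Min): min(81, 88, 36) = 36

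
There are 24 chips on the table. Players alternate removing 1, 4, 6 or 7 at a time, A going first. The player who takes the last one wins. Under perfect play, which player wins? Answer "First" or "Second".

Mark each pile size as W (mover wins) or L (mover loses):
i:   0  1  2  3  4  5  6  7  8  9 10 11 12 13 14 15 16 17 18 19 20 21 22 23 24
     L  W  L  W  W  L  W  W  W  W  L  W  W  L  W  L  W  W  L  W  W  W  W  L  W
Position 24 is W, so the first player wins.

First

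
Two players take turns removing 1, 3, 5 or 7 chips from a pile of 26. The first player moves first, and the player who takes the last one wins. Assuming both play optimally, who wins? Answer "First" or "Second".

i:   0  1  2  3  4  5  6  7  8  9 10 11 12 13 14 15 16 17 18 19 20 21 22 23 24 25 26
     L  W  L  W  L  W  L  W  L  W  L  W  L  W  L  W  L  W  L  W  L  W  L  W  L  W  L
Position 26 is L, so the second player wins.

Second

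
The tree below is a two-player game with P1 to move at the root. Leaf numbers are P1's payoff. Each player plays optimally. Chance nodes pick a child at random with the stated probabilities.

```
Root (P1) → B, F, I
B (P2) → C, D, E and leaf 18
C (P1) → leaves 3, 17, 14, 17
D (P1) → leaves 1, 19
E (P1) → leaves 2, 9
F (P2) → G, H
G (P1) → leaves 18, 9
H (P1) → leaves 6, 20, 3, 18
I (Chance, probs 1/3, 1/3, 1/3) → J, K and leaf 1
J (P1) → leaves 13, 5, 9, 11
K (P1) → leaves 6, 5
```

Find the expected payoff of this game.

C (P1): max(3, 17, 14, 17) = 17
D (P1): max(1, 19) = 19
E (P1): max(2, 9) = 9
B (P2): min(17, 19, 9, 18) = 9
G (P1): max(18, 9) = 18
H (P1): max(6, 20, 3, 18) = 20
F (P2): min(18, 20) = 18
J (P1): max(13, 5, 9, 11) = 13
K (P1): max(6, 5) = 6
I (Chance): 1/3·13 + 1/3·6 + 1/3·1 = 6.67
Root (P1): max(9, 18, 6.67) = 18

18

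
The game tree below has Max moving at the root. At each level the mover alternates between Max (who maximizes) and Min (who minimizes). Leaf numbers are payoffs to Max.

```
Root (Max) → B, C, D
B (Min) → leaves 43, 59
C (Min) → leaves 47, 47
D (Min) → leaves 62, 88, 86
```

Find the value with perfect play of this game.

B (Min): min(43, 59) = 43
C (Min): min(47, 47) = 47
D (Min): min(62, 88, 86) = 62
Root (Max): max(43, 47, 62) = 62

62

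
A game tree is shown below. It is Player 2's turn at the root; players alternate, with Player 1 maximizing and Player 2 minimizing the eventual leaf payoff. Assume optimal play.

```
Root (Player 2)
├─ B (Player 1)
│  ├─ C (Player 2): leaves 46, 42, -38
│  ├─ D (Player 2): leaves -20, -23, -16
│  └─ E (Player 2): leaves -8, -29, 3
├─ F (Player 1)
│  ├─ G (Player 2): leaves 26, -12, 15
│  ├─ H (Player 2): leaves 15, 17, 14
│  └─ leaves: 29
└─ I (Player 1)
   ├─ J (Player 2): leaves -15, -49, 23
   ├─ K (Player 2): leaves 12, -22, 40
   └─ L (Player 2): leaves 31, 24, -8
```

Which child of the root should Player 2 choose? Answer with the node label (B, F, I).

C (Player 2): min(46, 42, -38) = -38
D (Player 2): min(-20, -23, -16) = -23
E (Player 2): min(-8, -29, 3) = -29
B (Player 1): max(-38, -23, -29) = -23
G (Player 2): min(26, -12, 15) = -12
H (Player 2): min(15, 17, 14) = 14
F (Player 1): max(-12, 14, 29) = 29
J (Player 2): min(-15, -49, 23) = -49
K (Player 2): min(12, -22, 40) = -22
L (Player 2): min(31, 24, -8) = -8
I (Player 1): max(-49, -22, -8) = -8
Root (Player 2): min(-23, 29, -8) = -23
Player 2 picks the child with the lowest value: B (value -23).

B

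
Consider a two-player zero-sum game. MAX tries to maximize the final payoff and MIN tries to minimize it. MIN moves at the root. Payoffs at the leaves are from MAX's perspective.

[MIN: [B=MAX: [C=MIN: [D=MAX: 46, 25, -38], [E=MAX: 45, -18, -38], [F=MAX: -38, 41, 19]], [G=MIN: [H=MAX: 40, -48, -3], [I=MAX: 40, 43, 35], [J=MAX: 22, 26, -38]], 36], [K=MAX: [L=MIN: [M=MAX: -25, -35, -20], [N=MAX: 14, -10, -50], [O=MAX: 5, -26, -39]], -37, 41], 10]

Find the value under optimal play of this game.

D (MAX): max(46, 25, -38) = 46
E (MAX): max(45, -18, -38) = 45
F (MAX): max(-38, 41, 19) = 41
C (MIN): min(46, 45, 41) = 41
H (MAX): max(40, -48, -3) = 40
I (MAX): max(40, 43, 35) = 43
J (MAX): max(22, 26, -38) = 26
G (MIN): min(40, 43, 26) = 26
B (MAX): max(41, 26, 36) = 41
M (MAX): max(-25, -35, -20) = -20
N (MAX): max(14, -10, -50) = 14
O (MAX): max(5, -26, -39) = 5
L (MIN): min(-20, 14, 5) = -20
K (MAX): max(-20, -37, 41) = 41
Root (MIN): min(41, 41, 10) = 10

10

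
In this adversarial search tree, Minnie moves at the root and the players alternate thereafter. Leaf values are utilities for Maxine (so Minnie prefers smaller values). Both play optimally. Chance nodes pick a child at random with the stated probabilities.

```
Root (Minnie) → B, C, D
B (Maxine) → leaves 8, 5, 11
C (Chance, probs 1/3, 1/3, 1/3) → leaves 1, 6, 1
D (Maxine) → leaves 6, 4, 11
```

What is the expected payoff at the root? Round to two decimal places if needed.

B (Maxine): max(8, 5, 11) = 11
C (Chance): 1/3·1 + 1/3·6 + 1/3·1 = 2.67
D (Maxine): max(6, 4, 11) = 11
Root (Minnie): min(11, 2.67, 11) = 2.67

2.67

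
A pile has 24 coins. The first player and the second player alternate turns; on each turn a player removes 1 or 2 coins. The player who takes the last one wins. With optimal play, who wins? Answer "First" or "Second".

Second

Positions where the player to move wins (W) vs loses (L):
i:   0  1  2  3  4  5  6  7  8  9 10 11 12 13 14 15 16 17 18 19 20 21 22 23 24
     L  W  W  L  W  W  L  W  W  L  W  W  L  W  W  L  W  W  L  W  W  L  W  W  L
Position 24 is L, so the second player wins.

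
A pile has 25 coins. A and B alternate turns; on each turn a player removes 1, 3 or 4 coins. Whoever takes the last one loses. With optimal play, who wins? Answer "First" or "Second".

i:   0  1  2  3  4  5  6  7  8  9 10 11 12 13 14 15 16 17 18 19 20 21 22 23 24 25
     W  L  W  L  W  W  W  W  L  W  L  W  W  W  W  L  W  L  W  W  W  W  L  W  L  W
Position 25 is W, so the first player wins.

First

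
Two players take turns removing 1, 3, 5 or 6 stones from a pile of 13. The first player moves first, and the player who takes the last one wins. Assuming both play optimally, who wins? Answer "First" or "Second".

Positions where the player to move wins (W) vs loses (L):
i:   0  1  2  3  4  5  6  7  8  9 10 11 12 13
     L  W  L  W  L  W  W  W  W  W  W  L  W  L
Position 13 is L, so the second player wins.

Second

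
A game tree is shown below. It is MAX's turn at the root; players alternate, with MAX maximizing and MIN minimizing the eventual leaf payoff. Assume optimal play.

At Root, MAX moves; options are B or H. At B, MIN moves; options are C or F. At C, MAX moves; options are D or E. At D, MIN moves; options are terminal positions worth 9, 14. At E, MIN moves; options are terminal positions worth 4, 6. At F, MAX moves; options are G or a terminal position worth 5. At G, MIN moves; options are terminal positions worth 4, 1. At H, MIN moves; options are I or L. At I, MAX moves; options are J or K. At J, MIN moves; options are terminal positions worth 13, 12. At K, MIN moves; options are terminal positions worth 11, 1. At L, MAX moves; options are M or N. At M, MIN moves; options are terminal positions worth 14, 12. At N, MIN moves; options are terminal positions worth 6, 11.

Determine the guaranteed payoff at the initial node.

D (MIN): min(9, 14) = 9
E (MIN): min(4, 6) = 4
C (MAX): max(9, 4) = 9
G (MIN): min(4, 1) = 1
F (MAX): max(1, 5) = 5
B (MIN): min(9, 5) = 5
J (MIN): min(13, 12) = 12
K (MIN): min(11, 1) = 1
I (MAX): max(12, 1) = 12
M (MIN): min(14, 12) = 12
N (MIN): min(6, 11) = 6
L (MAX): max(12, 6) = 12
H (MIN): min(12, 12) = 12
Root (MAX): max(5, 12) = 12

12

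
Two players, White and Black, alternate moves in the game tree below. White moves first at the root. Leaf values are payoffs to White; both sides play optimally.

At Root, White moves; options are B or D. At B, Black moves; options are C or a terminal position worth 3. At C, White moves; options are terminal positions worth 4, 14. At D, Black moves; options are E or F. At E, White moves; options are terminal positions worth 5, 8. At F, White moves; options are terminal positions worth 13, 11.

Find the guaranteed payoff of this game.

8

C (White): max(4, 14) = 14
B (Black): min(14, 3) = 3
E (White): max(5, 8) = 8
F (White): max(13, 11) = 13
D (Black): min(8, 13) = 8
Root (White): max(3, 8) = 8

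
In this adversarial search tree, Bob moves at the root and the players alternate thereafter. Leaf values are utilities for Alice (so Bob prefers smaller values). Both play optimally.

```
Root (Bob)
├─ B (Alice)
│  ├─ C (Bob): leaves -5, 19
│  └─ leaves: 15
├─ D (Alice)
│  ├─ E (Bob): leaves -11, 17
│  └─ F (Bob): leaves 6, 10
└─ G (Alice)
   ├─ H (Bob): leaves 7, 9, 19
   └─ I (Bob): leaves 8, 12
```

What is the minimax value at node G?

H: min(7, 9, 19) = 7
I: min(8, 12) = 8
G: max(7, 8) = 8

8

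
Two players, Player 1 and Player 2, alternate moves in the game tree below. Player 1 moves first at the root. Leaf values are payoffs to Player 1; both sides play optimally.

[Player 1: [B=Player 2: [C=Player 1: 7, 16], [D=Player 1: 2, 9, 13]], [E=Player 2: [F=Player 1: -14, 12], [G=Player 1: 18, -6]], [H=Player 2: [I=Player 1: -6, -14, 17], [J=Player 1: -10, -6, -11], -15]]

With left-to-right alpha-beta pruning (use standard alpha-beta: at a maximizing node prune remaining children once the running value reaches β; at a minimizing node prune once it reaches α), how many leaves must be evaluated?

13

C [α=-∞,β=+∞]: v=16
D [α=-∞,β=16]: v=13
B [α=-∞,β=+∞]: v=13
F [α=13,β=+∞]: v=12
E [α=13,β=+∞]: v=12 after child 1 ≤ α → α-cutoff, skip 1
I [α=13,β=+∞]: v=17
J [α=13,β=17]: v=-6
H [α=13,β=+∞]: v=-6 after child 2 ≤ α → α-cutoff, skip 1
Root [α=-∞,β=+∞]: v=13
Leaves evaluated: 13 of 16.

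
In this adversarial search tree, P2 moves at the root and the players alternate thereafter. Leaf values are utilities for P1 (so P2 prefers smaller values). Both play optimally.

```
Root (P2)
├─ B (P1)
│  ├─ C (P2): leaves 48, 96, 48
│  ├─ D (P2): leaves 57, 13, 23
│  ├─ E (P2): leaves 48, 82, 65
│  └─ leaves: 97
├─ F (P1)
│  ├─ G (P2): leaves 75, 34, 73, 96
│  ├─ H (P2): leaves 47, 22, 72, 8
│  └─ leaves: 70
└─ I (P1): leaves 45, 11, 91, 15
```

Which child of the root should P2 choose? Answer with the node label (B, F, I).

C (P2): min(48, 96, 48) = 48
D (P2): min(57, 13, 23) = 13
E (P2): min(48, 82, 65) = 48
B (P1): max(48, 13, 48, 97) = 97
G (P2): min(75, 34, 73, 96) = 34
H (P2): min(47, 22, 72, 8) = 8
F (P1): max(34, 8, 70) = 70
I (P1): max(45, 11, 91, 15) = 91
Root (P2): min(97, 70, 91) = 70
P2 picks the child with the lowest value: F (value 70).

F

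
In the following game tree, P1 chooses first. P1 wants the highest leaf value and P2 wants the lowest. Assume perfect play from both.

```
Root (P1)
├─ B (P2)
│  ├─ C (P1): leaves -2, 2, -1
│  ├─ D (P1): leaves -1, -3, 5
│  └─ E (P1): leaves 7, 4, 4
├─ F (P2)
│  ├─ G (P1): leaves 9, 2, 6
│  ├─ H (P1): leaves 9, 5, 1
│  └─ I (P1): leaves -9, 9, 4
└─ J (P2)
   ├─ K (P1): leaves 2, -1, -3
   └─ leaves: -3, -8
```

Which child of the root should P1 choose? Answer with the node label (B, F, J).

C (P1): max(-2, 2, -1) = 2
D (P1): max(-1, -3, 5) = 5
E (P1): max(7, 4, 4) = 7
B (P2): min(2, 5, 7) = 2
G (P1): max(9, 2, 6) = 9
H (P1): max(9, 5, 1) = 9
I (P1): max(-9, 9, 4) = 9
F (P2): min(9, 9, 9) = 9
K (P1): max(2, -1, -3) = 2
J (P2): min(2, -3, -8) = -8
Root (P1): max(2, 9, -8) = 9
P1 picks the child with the highest value: F (value 9).

F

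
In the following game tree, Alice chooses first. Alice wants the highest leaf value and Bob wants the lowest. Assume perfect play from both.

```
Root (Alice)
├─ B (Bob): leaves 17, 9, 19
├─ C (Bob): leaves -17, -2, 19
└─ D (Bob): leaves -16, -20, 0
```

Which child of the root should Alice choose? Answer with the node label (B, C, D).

B (Bob): min(17, 9, 19) = 9
C (Bob): min(-17, -2, 19) = -17
D (Bob): min(-16, -20, 0) = -20
Root (Alice): max(9, -17, -20) = 9
Alice picks the child with the highest value: B (value 9).

B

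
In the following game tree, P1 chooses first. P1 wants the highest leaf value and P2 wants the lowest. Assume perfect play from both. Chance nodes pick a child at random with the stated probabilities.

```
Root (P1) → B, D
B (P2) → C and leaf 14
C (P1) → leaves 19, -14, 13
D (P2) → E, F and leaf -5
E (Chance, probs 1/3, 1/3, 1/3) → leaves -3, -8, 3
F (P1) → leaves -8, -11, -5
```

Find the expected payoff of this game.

C (P1): max(19, -14, 13) = 19
B (P2): min(19, 14) = 14
E (Chance): 1/3·-3 + 1/3·-8 + 1/3·3 = -2.67
F (P1): max(-8, -11, -5) = -5
D (P2): min(-2.67, -5, -5) = -5
Root (P1): max(14, -5) = 14

14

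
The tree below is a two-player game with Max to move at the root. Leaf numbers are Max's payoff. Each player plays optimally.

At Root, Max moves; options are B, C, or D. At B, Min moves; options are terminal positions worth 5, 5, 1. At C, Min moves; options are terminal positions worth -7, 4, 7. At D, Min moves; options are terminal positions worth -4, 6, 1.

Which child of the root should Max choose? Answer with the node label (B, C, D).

B (Min): min(5, 5, 1) = 1
C (Min): min(-7, 4, 7) = -7
D (Min): min(-4, 6, 1) = -4
Root (Max): max(1, -7, -4) = 1
Max picks the child with the highest value: B (value 1).

B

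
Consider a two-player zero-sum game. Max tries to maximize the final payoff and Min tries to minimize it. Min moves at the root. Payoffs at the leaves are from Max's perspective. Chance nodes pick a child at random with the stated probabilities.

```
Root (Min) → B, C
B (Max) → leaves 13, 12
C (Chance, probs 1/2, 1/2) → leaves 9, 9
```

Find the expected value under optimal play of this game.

B (Max): max(13, 12) = 13
C (Chance): 1/2·9 + 1/2·9 = 9
Root (Min): min(13, 9) = 9

9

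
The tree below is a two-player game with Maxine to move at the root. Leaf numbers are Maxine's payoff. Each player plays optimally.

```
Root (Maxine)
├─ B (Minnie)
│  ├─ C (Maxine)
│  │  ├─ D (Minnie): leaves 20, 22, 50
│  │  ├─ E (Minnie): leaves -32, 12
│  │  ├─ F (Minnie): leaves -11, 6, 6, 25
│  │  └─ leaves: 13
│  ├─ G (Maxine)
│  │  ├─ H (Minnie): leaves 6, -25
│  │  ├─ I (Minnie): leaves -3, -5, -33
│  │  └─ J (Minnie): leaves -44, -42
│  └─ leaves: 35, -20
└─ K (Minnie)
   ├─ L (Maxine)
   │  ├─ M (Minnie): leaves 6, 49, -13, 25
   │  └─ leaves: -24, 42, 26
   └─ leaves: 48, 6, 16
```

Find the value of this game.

D (Minnie): min(20, 22, 50) = 20
E (Minnie): min(-32, 12) = -32
F (Minnie): min(-11, 6, 6, 25) = -11
C (Maxine): max(20, -32, -11, 13) = 20
H (Minnie): min(6, -25) = -25
I (Minnie): min(-3, -5, -33) = -33
J (Minnie): min(-44, -42) = -44
G (Maxine): max(-25, -33, -44) = -25
B (Minnie): min(20, -25, 35, -20) = -25
M (Minnie): min(6, 49, -13, 25) = -13
L (Maxine): max(-13, -24, 42, 26) = 42
K (Minnie): min(42, 48, 6, 16) = 6
Root (Maxine): max(-25, 6) = 6

6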